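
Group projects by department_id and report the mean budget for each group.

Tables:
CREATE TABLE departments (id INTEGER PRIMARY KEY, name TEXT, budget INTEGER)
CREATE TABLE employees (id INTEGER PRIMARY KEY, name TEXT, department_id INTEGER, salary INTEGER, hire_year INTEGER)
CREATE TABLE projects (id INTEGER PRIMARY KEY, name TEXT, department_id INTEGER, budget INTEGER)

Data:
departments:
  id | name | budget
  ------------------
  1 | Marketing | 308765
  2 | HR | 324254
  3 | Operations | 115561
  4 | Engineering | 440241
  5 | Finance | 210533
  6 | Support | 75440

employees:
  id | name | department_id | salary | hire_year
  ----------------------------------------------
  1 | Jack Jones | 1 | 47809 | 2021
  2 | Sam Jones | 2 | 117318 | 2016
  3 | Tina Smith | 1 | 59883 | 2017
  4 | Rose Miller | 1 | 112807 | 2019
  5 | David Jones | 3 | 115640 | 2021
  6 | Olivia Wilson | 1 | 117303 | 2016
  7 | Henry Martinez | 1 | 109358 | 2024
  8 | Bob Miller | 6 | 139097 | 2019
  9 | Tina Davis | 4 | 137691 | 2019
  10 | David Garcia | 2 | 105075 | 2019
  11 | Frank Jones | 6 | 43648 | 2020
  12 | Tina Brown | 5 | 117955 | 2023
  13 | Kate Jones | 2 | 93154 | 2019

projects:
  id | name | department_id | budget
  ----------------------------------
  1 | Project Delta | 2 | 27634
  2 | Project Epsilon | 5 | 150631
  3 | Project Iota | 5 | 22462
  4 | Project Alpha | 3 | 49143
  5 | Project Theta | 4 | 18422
SELECT department_id, AVG(budget) AS avg_budget FROM projects GROUP BY department_id

Execution result:
department_id | avg_budget
2 | 27634.00
3 | 49143.00
4 | 18422.00
5 | 86546.50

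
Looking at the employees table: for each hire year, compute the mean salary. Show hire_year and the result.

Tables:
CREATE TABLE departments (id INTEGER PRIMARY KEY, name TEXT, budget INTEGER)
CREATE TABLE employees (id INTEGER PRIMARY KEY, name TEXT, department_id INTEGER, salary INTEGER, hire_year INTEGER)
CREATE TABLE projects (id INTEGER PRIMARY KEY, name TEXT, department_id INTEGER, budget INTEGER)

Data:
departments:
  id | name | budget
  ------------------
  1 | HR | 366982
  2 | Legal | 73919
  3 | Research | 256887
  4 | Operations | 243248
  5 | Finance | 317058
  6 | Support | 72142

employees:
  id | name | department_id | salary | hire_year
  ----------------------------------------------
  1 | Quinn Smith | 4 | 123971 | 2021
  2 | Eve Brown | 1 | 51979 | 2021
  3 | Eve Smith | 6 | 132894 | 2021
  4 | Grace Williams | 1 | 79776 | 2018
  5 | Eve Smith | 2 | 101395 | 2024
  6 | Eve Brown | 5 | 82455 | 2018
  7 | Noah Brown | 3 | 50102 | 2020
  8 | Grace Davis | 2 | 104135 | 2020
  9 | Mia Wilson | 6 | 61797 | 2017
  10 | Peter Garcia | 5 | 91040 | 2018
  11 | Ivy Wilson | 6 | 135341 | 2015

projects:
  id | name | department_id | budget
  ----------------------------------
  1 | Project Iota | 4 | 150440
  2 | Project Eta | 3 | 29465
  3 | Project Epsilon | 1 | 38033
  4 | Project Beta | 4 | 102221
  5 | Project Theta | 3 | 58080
SELECT hire_year, AVG(salary) AS avg_salary FROM employees GROUP BY hire_year

Execution result:
hire_year | avg_salary
2015 | 135341.00
2017 | 61797.00
2018 | 84423.67
2020 | 77118.50
2021 | 102948.00
2024 | 101395.00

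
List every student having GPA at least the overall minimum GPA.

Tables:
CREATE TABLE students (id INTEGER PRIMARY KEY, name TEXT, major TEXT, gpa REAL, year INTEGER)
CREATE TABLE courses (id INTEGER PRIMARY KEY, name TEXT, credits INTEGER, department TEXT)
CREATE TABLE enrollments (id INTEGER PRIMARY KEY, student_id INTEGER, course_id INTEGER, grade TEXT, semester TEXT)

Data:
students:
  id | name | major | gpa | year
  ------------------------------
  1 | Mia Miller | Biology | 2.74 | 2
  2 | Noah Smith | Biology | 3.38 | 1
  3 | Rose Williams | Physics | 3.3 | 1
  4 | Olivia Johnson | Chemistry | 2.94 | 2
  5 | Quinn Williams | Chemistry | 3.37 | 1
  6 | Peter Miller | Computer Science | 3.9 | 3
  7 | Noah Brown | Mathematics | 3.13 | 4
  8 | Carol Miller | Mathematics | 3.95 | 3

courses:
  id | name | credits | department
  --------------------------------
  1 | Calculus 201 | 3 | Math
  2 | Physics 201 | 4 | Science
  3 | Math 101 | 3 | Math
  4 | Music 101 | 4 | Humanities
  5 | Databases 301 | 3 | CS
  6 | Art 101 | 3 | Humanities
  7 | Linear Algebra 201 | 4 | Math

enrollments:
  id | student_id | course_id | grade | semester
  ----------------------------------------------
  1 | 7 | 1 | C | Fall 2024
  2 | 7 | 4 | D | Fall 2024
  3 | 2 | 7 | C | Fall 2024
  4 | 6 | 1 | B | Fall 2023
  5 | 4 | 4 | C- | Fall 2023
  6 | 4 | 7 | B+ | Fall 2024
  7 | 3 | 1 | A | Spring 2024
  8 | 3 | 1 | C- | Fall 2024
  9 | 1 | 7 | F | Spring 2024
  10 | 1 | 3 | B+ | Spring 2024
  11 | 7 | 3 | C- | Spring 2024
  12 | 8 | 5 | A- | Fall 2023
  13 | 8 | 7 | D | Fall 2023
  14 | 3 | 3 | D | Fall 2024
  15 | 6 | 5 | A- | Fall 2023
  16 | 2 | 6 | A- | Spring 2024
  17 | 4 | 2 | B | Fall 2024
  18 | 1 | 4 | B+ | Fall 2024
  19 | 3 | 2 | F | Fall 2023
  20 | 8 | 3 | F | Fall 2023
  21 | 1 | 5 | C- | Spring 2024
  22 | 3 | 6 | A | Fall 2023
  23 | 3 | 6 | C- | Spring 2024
SELECT name, gpa FROM students WHERE gpa >= (SELECT MIN(gpa) FROM students)

Execution result:
name | gpa
Mia Miller | 2.74
Noah Smith | 3.38
Rose Williams | 3.30
Olivia Johnson | 2.94
Quinn Williams | 3.37
Peter Miller | 3.90
Noah Brown | 3.13
Carol Miller | 3.95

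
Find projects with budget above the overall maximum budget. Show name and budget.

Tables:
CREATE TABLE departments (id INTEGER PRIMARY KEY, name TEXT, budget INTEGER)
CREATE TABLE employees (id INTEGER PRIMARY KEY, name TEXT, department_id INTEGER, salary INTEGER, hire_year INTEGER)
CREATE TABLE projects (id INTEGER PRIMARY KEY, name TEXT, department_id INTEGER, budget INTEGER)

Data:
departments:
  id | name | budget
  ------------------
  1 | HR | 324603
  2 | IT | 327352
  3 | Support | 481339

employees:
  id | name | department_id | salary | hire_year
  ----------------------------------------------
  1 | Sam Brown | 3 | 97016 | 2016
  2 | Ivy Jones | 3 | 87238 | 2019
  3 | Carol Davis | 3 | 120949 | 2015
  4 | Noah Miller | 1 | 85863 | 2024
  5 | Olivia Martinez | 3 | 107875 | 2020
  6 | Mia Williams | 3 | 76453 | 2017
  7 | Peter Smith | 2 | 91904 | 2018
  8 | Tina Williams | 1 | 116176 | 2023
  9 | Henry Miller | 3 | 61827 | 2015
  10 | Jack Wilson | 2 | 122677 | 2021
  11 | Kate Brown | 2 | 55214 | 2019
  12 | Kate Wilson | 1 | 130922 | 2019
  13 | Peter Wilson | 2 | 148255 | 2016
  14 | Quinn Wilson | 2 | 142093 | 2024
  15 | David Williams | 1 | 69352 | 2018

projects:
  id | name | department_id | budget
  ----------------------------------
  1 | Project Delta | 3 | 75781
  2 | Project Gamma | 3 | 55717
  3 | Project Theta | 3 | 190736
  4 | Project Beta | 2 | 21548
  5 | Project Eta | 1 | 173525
SELECT name, budget FROM projects WHERE budget > (SELECT MAX(budget) FROM projects)

Execution result:
(no rows)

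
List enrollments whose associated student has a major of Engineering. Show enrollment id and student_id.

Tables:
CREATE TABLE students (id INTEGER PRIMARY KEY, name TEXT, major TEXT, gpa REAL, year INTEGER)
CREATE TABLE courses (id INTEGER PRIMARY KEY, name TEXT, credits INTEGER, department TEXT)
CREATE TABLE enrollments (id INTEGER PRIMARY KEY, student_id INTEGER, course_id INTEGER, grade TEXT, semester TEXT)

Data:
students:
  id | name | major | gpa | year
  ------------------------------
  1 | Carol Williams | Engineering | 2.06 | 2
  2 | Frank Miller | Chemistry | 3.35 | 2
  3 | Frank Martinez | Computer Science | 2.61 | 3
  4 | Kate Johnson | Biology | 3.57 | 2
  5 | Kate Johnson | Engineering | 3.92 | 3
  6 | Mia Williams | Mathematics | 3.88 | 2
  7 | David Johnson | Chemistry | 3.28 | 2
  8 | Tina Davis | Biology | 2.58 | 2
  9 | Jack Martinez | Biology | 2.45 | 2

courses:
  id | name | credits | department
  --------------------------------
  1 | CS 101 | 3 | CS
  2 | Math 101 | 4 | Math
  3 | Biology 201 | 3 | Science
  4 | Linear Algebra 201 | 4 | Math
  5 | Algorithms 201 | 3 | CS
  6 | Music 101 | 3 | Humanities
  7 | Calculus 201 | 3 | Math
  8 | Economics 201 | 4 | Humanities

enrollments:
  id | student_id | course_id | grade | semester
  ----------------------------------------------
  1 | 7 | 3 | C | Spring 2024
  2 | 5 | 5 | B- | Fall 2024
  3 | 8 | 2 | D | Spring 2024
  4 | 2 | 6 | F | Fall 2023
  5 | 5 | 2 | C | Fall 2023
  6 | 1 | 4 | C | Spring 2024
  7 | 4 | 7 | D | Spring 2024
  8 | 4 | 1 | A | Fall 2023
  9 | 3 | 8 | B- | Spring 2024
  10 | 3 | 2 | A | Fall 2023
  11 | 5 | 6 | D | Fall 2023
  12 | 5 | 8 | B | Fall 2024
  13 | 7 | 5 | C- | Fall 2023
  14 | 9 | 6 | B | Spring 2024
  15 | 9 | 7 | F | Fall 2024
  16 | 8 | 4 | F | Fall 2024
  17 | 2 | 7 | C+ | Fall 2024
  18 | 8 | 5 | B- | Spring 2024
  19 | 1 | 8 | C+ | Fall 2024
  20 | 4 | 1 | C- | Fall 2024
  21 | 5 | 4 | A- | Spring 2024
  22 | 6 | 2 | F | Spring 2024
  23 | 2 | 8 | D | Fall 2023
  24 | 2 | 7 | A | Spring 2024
SELECT id, student_id FROM enrollments WHERE student_id IN (SELECT id FROM students WHERE major = 'Engineering')

Execution result:
id | student_id
2 | 5
5 | 5
6 | 1
11 | 5
12 | 5
19 | 1
21 | 5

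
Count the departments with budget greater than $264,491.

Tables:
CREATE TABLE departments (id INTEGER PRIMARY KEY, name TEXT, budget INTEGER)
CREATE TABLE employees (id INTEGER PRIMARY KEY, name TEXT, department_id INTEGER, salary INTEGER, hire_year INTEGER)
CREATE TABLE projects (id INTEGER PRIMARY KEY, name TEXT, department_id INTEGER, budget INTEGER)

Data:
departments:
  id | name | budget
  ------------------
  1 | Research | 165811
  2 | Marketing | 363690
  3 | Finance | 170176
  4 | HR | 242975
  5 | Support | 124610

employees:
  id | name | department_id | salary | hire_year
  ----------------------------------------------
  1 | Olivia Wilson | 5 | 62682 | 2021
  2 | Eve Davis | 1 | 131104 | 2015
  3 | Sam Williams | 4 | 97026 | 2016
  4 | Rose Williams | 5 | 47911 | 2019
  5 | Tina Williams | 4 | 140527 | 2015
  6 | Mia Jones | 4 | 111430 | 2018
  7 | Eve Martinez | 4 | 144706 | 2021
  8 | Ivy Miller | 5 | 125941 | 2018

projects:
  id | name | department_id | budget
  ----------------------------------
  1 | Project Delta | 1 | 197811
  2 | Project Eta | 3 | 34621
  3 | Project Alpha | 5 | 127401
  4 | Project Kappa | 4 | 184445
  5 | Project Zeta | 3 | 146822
SELECT COUNT(*) FROM departments WHERE budget > 264491

Execution result:
1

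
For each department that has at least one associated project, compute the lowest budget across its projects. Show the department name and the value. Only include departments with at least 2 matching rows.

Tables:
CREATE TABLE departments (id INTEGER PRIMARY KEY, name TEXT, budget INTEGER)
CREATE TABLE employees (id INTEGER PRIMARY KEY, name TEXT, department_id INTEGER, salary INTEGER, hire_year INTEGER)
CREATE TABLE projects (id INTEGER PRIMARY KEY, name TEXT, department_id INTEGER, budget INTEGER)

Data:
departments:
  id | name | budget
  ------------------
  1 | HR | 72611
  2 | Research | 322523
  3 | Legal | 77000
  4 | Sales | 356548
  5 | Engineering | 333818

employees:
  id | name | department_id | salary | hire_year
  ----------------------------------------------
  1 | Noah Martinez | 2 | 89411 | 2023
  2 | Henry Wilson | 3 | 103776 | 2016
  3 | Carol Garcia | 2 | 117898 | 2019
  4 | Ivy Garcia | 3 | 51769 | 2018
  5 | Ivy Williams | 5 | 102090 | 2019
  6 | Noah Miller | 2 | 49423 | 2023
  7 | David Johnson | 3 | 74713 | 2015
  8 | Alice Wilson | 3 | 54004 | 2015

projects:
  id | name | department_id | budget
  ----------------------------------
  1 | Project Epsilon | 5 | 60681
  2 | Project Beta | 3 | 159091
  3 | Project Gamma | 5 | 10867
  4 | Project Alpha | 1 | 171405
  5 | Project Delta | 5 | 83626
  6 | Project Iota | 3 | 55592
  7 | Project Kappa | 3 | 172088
SELECT p.name, MIN(c.budget) AS min_budget FROM projects c JOIN departments p ON c.department_id = p.id GROUP BY p.id, p.name HAVING COUNT(*) >= 2

Execution result:
name | min_budget
Legal | 55592
Engineering | 10867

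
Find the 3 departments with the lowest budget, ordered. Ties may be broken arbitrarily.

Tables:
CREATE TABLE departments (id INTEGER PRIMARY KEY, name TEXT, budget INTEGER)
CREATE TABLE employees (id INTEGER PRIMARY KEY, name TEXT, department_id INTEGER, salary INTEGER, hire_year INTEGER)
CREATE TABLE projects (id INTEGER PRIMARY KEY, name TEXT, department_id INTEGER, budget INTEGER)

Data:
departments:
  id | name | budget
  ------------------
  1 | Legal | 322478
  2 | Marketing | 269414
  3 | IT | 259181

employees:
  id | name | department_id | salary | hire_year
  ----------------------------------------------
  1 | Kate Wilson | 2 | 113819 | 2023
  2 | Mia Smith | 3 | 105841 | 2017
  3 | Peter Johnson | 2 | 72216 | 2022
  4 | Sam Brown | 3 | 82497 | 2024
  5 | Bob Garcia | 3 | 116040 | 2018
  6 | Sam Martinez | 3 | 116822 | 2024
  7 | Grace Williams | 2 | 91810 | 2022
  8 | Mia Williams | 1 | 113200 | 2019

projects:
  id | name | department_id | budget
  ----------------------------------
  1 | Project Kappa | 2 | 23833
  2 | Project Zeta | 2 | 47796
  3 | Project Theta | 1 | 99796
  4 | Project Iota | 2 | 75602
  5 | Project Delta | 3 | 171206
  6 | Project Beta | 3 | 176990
SELECT name, budget FROM departments ORDER BY budget ASC LIMIT 3

Execution result:
name | budget
IT | 259181
Marketing | 269414
Legal | 322478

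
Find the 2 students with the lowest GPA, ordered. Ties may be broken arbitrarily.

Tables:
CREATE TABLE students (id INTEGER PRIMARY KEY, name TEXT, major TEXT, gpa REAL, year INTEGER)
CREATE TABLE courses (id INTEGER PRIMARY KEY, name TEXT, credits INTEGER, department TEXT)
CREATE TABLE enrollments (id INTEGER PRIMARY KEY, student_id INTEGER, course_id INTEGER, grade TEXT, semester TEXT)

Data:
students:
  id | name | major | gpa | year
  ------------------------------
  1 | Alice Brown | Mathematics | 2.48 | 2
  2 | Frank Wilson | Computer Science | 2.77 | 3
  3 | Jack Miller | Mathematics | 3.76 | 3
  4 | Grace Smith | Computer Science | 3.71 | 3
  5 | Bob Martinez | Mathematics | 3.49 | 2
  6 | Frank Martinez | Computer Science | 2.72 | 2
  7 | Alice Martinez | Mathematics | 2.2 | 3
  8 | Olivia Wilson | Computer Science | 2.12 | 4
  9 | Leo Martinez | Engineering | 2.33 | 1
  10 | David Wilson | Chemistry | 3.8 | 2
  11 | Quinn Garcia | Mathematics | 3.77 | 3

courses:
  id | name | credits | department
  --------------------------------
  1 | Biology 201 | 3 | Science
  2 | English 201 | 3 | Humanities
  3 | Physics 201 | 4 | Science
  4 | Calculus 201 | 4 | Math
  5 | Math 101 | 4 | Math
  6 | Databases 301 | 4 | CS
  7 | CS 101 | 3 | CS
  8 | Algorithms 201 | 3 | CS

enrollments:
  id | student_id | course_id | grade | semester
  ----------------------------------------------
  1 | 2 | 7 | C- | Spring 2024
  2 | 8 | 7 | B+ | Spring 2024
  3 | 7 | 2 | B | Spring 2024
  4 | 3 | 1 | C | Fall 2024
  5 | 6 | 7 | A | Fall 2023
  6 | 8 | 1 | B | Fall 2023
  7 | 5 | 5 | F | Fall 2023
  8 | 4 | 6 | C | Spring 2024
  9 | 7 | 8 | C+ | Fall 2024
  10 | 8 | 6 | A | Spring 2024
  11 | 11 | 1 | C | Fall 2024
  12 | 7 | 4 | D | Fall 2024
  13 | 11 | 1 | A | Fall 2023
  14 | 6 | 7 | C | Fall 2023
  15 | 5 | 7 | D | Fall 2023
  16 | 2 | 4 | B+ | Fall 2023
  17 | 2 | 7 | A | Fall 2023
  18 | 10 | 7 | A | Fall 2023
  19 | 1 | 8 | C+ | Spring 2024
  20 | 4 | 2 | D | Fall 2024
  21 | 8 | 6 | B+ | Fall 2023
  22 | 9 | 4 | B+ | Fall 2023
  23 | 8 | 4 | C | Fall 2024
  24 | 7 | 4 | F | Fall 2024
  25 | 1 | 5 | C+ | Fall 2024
SELECT name, gpa FROM students ORDER BY gpa ASC LIMIT 2

Execution result:
name | gpa
Olivia Wilson | 2.12
Alice Martinez | 2.20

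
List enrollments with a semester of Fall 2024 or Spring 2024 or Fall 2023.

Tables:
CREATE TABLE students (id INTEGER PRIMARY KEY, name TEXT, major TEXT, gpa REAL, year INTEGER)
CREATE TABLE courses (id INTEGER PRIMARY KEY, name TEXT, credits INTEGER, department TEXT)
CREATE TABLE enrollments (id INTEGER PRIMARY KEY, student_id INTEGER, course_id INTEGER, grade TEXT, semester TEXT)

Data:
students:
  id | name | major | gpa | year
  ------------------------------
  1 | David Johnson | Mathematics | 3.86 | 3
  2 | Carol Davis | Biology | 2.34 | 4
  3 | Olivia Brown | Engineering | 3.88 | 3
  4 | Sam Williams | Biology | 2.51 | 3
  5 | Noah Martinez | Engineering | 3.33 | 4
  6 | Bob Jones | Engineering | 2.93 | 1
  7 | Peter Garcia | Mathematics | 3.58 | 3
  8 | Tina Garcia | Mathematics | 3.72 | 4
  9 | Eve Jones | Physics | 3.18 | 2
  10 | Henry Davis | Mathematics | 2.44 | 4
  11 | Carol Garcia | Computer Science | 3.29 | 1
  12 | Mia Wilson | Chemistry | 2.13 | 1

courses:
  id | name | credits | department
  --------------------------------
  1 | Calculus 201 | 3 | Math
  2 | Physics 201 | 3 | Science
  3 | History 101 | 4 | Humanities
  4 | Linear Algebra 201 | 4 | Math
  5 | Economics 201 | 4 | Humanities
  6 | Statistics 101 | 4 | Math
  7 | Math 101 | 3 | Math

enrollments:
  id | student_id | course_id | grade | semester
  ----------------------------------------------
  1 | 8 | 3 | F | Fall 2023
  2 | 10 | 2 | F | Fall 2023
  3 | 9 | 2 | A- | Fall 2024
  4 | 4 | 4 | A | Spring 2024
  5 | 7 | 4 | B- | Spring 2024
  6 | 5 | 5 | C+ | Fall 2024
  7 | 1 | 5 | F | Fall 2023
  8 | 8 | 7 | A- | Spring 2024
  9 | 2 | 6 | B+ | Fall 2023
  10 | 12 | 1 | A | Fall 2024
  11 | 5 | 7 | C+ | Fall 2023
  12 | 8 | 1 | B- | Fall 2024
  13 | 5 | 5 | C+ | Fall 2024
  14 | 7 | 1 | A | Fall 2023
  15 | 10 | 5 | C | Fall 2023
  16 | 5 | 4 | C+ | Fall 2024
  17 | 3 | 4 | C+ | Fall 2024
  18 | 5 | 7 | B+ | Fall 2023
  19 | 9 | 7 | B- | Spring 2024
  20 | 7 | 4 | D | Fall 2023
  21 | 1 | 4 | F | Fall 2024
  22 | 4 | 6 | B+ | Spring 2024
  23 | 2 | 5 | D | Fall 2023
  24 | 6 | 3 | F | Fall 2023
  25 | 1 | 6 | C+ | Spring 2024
SELECT id, semester FROM enrollments WHERE semester IN ('Fall 2024', 'Spring 2024', 'Fall 2023')

Execution result:
id | semester
1 | Fall 2023
2 | Fall 2023
3 | Fall 2024
4 | Spring 2024
5 | Spring 2024
6 | Fall 2024
7 | Fall 2023
8 | Spring 2024
9 | Fall 2023
10 | Fall 2024
11 | Fall 2023
12 | Fall 2024
13 | Fall 2024
14 | Fall 2023
15 | Fall 2023
16 | Fall 2024
17 | Fall 2024
18 | Fall 2023
19 | Spring 2024
20 | Fall 2023
21 | Fall 2024
22 | Spring 2024
23 | Fall 2023
24 | Fall 2023
25 | Spring 2024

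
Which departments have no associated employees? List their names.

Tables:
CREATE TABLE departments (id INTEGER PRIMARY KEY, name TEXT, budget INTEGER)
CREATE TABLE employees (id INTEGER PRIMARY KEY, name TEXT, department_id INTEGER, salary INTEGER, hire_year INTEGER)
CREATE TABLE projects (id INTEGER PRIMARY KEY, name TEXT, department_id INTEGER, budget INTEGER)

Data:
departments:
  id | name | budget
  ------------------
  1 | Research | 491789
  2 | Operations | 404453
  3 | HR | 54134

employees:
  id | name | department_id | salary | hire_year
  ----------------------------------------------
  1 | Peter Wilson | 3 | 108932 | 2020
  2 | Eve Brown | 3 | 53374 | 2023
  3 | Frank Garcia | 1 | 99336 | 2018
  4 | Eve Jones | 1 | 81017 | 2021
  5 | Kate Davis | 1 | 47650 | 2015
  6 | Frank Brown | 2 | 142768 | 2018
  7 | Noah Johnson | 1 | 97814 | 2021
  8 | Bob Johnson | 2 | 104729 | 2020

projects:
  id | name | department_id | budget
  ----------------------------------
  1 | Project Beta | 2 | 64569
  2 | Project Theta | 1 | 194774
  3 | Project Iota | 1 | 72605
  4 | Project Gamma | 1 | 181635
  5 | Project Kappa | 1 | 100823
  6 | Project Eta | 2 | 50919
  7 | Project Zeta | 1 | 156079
SELECT p.name FROM departments p LEFT JOIN employees c ON c.department_id = p.id WHERE c.id IS NULL

Execution result:
(no rows)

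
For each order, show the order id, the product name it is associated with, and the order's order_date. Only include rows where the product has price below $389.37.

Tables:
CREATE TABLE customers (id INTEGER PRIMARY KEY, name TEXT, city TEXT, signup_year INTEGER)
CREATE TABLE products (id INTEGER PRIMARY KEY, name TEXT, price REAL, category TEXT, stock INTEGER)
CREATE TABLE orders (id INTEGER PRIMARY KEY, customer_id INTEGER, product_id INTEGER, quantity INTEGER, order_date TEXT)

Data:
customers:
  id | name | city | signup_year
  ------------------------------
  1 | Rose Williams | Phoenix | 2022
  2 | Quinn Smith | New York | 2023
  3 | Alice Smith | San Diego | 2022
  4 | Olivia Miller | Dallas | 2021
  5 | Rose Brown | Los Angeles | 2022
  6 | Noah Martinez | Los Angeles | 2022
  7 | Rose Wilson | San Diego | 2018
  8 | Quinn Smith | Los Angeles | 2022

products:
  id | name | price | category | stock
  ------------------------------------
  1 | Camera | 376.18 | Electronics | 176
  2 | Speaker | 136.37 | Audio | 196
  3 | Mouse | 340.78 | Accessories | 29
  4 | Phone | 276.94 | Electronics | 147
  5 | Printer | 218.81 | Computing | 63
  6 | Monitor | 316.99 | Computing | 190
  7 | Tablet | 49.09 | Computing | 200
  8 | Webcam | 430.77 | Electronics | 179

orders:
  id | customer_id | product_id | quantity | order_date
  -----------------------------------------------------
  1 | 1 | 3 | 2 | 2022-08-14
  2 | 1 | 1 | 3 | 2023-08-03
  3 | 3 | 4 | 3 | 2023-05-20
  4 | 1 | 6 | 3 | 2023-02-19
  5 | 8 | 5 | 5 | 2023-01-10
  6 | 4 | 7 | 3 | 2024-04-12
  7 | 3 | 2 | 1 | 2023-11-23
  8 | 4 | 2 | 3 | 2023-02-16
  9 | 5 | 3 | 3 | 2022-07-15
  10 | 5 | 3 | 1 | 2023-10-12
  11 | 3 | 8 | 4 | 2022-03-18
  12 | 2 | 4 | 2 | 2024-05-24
SELECT c.id, p.name AS product, c.order_date FROM orders c JOIN products p ON c.product_id = p.id WHERE p.price < 389.37

Execution result:
id | product | order_date
1 | Mouse | 2022-08-14
2 | Camera | 2023-08-03
3 | Phone | 2023-05-20
4 | Monitor | 2023-02-19
5 | Printer | 2023-01-10
6 | Tablet | 2024-04-12
7 | Speaker | 2023-11-23
8 | Speaker | 2023-02-16
9 | Mouse | 2022-07-15
10 | Mouse | 2023-10-12
12 | Phone | 2024-05-24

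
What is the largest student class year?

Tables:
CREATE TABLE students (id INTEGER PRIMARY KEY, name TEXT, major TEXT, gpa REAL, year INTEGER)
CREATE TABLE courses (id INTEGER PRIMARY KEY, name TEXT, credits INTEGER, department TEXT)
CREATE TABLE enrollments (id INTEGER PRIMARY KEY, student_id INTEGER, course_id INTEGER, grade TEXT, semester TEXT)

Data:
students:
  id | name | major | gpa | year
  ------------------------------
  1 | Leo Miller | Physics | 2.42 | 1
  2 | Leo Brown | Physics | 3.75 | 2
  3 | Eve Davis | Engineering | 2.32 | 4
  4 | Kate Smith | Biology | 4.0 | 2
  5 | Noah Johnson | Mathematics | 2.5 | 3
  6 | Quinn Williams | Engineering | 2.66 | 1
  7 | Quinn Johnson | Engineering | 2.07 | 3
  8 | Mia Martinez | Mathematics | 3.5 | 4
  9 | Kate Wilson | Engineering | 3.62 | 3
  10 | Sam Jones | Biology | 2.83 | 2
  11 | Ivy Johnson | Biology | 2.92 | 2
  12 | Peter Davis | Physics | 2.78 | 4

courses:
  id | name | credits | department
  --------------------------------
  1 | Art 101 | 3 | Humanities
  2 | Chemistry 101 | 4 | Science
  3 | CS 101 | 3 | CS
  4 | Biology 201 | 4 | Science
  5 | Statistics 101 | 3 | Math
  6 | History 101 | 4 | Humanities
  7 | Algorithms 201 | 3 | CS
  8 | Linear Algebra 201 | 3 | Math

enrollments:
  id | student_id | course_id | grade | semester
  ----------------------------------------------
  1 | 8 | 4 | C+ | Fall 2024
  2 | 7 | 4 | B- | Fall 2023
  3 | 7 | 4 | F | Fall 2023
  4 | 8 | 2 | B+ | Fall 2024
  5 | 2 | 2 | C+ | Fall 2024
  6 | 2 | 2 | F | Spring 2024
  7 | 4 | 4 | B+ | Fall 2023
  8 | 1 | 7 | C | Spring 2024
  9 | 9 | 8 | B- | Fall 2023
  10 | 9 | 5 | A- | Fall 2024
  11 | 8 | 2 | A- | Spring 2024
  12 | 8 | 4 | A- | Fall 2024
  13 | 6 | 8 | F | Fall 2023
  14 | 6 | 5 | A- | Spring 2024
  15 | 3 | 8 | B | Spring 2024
SELECT MAX(year) FROM students

Execution result:
4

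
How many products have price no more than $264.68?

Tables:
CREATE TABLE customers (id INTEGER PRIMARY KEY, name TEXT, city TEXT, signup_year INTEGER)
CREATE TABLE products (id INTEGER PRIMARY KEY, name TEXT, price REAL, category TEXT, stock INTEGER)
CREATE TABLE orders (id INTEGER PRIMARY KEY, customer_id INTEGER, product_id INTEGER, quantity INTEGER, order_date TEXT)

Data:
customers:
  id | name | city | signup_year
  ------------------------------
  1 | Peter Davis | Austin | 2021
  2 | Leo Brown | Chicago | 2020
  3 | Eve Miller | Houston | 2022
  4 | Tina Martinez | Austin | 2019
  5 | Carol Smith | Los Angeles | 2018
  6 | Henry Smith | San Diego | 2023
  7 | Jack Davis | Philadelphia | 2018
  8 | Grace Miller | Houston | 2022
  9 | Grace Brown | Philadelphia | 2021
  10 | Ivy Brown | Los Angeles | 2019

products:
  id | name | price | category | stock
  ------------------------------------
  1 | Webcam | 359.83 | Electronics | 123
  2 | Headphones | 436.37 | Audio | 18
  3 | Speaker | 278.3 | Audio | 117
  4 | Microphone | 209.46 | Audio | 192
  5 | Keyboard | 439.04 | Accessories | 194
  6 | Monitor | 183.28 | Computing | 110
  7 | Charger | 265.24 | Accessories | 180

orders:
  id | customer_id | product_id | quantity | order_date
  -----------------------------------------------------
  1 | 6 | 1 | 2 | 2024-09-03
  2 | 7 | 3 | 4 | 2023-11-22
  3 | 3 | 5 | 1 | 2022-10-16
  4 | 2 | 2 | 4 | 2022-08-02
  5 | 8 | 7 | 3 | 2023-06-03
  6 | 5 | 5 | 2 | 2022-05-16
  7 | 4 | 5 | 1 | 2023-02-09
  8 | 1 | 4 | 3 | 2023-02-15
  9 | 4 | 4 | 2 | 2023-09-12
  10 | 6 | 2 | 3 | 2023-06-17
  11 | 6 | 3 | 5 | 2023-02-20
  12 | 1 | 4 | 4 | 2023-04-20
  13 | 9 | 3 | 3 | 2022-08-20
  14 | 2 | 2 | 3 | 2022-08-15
SELECT COUNT(*) FROM products WHERE price <= 264.68

Execution result:
2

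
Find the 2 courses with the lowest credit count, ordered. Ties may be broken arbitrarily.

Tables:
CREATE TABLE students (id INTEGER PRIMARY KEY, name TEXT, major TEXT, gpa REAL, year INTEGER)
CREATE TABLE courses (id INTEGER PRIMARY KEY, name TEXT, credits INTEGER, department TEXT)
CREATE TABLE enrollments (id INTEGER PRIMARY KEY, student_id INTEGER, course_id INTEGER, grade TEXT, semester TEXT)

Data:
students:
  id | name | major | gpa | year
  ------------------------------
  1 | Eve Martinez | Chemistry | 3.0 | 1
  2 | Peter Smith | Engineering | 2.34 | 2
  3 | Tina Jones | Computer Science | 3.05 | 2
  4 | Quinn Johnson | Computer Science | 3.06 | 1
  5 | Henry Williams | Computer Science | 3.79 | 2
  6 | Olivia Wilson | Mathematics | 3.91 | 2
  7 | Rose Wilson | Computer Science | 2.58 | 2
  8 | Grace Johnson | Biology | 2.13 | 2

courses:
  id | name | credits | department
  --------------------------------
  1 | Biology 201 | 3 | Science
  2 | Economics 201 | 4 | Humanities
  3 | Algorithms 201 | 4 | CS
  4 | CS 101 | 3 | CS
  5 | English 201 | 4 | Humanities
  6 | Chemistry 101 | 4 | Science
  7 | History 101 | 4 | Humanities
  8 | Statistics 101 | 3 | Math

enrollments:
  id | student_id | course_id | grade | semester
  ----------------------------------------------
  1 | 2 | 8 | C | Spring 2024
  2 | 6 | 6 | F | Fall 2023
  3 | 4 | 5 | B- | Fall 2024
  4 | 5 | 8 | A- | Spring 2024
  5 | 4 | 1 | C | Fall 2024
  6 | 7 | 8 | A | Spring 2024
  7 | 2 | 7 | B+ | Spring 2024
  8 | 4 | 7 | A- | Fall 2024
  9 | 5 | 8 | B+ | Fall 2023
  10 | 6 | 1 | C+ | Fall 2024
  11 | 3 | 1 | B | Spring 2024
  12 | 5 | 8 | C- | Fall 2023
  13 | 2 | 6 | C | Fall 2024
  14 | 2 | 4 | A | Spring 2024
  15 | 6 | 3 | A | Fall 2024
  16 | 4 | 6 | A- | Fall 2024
SELECT name, credits FROM courses ORDER BY credits ASC LIMIT 2

Execution result:
name | credits
Biology 201 | 3
CS 101 | 3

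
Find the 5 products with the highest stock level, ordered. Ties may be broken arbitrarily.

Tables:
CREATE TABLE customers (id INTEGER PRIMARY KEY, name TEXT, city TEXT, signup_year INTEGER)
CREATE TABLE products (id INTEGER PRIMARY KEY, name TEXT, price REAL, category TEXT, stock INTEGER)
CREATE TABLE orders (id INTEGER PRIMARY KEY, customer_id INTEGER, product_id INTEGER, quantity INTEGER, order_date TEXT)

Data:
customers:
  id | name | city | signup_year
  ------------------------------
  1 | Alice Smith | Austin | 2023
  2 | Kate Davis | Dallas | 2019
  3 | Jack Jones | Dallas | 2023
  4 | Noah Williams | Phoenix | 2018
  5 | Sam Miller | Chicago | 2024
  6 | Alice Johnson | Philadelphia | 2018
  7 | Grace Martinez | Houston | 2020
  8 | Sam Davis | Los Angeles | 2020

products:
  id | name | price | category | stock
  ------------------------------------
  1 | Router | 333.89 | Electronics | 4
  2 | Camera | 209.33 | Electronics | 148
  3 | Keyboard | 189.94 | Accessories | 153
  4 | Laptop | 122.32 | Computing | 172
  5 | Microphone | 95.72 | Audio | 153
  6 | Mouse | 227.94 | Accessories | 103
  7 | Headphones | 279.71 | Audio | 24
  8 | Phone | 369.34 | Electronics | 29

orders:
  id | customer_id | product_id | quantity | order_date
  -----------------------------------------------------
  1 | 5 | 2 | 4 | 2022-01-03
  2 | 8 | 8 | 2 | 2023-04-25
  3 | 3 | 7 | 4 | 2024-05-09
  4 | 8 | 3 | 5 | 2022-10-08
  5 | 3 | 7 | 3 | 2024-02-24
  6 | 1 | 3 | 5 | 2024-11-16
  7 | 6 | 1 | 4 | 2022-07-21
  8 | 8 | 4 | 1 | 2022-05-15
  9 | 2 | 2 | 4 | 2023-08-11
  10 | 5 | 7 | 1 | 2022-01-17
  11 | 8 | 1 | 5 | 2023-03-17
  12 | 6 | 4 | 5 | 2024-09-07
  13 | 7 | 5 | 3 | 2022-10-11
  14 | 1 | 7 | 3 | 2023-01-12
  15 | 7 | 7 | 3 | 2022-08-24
SELECT name, stock FROM products ORDER BY stock DESC LIMIT 5

Execution result:
name | stock
Laptop | 172
Keyboard | 153
Microphone | 153
Camera | 148
Mouse | 103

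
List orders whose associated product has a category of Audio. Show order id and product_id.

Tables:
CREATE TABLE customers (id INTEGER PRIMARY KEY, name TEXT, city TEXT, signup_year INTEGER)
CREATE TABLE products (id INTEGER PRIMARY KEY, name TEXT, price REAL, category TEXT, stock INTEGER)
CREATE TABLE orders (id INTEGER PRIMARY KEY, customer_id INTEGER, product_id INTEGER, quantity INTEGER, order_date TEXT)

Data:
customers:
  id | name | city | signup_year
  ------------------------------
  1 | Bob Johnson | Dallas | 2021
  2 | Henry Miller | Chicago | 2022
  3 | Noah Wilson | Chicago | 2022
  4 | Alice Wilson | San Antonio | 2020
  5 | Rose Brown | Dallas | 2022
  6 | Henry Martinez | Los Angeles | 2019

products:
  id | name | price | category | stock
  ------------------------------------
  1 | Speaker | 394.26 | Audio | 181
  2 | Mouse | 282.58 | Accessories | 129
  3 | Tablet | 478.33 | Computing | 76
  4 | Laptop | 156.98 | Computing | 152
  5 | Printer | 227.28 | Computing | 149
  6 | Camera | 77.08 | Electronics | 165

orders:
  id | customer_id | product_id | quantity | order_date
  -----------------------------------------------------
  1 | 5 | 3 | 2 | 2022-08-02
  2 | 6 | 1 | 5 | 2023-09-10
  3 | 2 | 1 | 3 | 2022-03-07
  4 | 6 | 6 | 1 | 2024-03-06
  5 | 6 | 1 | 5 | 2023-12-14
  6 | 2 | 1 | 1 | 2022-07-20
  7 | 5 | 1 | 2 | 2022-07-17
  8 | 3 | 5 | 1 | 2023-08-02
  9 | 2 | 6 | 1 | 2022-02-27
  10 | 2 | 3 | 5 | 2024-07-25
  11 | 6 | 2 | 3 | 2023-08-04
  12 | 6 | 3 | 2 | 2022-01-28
SELECT id, product_id FROM orders WHERE product_id IN (SELECT id FROM products WHERE category = 'Audio')

Execution result:
id | product_id
2 | 1
3 | 1
5 | 1
6 | 1
7 | 1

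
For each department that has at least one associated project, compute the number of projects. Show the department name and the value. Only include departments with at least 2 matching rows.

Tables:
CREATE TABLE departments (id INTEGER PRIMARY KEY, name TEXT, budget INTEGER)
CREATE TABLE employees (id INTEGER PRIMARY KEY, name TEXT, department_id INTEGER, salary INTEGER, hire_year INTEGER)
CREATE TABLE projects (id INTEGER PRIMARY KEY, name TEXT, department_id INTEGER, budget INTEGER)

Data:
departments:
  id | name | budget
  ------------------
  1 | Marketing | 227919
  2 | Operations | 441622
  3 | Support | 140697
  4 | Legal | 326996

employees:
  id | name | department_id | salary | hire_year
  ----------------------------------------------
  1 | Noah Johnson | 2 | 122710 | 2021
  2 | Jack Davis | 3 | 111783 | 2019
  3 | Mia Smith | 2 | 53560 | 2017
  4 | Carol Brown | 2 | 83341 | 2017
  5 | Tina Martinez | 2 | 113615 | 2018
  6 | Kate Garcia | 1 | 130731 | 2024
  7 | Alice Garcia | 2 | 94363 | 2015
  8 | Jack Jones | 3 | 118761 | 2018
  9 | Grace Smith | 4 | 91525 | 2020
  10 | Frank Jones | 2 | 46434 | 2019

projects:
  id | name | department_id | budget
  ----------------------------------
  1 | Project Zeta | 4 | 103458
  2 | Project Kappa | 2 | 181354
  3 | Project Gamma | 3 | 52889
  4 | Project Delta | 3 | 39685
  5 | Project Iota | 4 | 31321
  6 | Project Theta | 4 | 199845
SELECT p.name, COUNT(*) AS n FROM projects c JOIN departments p ON c.department_id = p.id GROUP BY p.id, p.name HAVING COUNT(*) >= 2

Execution result:
name | n
Support | 2
Legal | 3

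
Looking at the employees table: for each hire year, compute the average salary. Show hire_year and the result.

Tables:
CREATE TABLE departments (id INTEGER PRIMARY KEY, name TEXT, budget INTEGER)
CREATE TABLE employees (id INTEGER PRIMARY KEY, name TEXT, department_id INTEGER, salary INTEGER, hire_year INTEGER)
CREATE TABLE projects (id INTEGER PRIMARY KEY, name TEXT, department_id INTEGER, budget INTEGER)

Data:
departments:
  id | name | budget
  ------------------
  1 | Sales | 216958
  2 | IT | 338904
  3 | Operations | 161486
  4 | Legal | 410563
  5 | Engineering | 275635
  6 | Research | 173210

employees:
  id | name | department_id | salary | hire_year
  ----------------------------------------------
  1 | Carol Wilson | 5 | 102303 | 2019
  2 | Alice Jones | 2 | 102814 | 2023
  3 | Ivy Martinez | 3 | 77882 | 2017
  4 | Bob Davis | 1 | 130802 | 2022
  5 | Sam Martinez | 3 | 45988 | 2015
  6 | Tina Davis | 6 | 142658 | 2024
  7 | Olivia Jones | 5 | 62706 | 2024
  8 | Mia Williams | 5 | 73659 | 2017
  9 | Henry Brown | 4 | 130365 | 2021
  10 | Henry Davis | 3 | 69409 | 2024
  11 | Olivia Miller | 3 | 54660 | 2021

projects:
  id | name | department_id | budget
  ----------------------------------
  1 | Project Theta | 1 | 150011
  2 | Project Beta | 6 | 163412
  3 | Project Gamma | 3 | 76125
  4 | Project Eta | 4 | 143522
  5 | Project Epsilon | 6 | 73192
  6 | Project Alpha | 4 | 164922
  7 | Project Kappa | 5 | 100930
SELECT hire_year, AVG(salary) AS avg_salary FROM employees GROUP BY hire_year

Execution result:
hire_year | avg_salary
2015 | 45988.00
2017 | 75770.50
2019 | 102303.00
2021 | 92512.50
2022 | 130802.00
2023 | 102814.00
2024 | 91591.00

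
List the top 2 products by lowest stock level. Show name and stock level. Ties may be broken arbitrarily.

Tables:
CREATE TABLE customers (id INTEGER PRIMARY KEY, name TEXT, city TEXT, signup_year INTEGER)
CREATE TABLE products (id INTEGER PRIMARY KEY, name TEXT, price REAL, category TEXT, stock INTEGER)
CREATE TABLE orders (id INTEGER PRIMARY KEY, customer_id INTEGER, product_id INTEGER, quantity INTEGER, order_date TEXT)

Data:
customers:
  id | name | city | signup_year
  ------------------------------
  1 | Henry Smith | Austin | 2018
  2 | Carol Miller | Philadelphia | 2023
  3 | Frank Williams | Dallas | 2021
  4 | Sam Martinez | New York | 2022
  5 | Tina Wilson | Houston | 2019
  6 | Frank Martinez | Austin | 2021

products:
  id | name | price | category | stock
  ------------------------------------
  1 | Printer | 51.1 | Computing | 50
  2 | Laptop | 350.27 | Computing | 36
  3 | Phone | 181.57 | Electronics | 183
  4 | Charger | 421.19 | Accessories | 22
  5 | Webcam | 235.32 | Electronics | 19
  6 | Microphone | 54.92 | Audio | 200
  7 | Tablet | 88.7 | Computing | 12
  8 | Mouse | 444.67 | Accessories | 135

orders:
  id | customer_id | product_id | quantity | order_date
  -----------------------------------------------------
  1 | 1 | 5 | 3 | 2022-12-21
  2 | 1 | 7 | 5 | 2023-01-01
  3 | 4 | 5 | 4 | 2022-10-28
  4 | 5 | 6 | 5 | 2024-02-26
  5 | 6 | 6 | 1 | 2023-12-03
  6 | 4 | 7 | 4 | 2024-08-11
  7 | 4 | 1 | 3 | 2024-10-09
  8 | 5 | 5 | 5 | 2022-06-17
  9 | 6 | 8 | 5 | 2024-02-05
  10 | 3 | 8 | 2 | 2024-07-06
SELECT name, stock FROM products ORDER BY stock ASC LIMIT 2

Execution result:
name | stock
Tablet | 12
Webcam | 19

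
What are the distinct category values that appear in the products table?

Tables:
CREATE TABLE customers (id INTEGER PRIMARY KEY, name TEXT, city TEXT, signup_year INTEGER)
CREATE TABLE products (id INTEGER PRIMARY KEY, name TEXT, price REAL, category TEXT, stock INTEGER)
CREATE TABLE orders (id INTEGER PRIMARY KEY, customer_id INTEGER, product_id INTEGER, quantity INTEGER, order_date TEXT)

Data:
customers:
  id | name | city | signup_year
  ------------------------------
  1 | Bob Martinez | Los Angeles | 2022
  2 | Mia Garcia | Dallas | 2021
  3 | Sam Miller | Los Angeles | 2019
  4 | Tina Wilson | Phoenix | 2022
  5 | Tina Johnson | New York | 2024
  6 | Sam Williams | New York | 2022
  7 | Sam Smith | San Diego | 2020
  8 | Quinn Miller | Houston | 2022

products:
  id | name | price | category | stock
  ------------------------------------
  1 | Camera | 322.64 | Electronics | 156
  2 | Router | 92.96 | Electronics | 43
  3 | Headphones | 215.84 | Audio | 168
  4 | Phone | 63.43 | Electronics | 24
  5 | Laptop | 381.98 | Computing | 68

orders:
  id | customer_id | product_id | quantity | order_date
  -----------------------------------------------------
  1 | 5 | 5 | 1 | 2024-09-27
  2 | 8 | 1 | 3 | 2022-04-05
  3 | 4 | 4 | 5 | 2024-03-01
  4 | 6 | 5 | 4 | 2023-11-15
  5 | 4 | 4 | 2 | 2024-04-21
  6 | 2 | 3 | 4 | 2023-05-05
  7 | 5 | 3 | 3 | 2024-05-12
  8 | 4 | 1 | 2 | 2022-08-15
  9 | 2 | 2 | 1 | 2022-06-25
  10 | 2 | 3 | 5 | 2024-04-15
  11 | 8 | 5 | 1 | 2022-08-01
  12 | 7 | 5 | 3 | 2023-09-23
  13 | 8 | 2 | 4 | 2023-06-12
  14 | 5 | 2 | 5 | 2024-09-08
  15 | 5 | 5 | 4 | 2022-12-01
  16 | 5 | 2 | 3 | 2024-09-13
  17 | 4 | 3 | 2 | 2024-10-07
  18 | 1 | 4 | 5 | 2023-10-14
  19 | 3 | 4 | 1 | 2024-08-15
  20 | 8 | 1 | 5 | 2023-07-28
SELECT DISTINCT category FROM products

Execution result:
category
Electronics
Audio
Computing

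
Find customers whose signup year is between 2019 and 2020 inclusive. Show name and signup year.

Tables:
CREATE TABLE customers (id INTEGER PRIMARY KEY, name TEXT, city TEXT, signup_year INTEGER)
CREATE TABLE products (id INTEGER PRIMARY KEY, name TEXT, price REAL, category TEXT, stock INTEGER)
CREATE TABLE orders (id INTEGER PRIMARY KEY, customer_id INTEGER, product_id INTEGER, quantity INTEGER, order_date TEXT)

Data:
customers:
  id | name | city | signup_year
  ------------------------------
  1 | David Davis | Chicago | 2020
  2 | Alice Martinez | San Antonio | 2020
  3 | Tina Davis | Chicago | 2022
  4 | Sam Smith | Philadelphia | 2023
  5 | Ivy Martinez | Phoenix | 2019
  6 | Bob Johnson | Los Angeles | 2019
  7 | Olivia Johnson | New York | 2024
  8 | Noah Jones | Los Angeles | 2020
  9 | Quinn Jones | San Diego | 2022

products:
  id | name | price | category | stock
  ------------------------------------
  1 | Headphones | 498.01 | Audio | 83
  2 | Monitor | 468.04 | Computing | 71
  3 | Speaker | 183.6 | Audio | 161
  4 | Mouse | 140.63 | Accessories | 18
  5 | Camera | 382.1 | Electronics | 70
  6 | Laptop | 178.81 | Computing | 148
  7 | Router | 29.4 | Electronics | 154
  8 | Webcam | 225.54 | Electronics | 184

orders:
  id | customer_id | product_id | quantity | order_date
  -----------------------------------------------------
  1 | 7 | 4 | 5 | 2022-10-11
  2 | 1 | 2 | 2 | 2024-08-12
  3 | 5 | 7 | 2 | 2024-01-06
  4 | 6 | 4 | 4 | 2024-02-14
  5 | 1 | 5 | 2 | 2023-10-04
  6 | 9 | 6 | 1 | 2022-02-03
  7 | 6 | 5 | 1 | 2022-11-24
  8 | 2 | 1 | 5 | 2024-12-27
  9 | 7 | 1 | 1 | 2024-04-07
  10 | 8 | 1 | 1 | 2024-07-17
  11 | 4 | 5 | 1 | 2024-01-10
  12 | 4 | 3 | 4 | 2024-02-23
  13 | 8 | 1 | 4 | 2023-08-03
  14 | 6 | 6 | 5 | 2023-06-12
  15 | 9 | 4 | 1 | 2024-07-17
SELECT name, signup_year FROM customers WHERE signup_year BETWEEN 2019 AND 2020

Execution result:
name | signup_year
David Davis | 2020
Alice Martinez | 2020
Ivy Martinez | 2019
Bob Johnson | 2019
Noah Jones | 2020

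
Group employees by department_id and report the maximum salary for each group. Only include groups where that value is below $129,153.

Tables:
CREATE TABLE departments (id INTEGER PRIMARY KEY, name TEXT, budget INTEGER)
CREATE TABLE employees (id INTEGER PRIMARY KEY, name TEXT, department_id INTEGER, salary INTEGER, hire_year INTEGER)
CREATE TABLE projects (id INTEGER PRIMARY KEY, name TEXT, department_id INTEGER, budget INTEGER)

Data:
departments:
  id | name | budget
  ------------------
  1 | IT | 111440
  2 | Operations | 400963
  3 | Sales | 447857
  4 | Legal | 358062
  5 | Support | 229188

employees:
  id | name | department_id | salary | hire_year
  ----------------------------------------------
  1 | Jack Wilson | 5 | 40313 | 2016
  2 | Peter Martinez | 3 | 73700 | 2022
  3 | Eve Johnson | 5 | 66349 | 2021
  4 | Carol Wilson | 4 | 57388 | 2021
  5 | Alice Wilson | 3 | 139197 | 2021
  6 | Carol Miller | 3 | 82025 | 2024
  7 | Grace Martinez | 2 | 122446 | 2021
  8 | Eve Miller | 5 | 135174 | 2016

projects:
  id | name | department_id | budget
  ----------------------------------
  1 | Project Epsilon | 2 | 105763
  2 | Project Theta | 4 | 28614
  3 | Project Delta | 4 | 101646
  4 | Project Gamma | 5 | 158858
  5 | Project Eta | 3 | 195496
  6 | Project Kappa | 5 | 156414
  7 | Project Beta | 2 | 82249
SELECT department_id, MAX(salary) AS max_salary FROM employees GROUP BY department_id HAVING MAX(salary) < 129153

Execution result:
department_id | max_salary
2 | 122446
4 | 57388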